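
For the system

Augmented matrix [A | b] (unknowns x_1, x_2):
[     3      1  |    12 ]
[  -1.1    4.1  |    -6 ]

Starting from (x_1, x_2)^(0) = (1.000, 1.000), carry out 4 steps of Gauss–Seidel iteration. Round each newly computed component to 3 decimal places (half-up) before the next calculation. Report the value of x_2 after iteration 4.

-0.358

Iteration 1:
  x_1 = (12 - (1)·1.000) / (3) = 3.667
  x_2 = (-6 - (-1.1)·3.667) / (4.1) = -0.480
Iteration 2:
  x_1 = (12 - (1)·-0.480) / (3) = 4.160
  x_2 = (-6 - (-1.1)·4.160) / (4.1) = -0.347
Iteration 3:
  x_1 = (12 - (1)·-0.347) / (3) = 4.116
  x_2 = (-6 - (-1.1)·4.116) / (4.1) = -0.359
Iteration 4:
  x_1 = (12 - (1)·-0.359) / (3) = 4.120
  x_2 = (-6 - (-1.1)·4.120) / (4.1) = -0.358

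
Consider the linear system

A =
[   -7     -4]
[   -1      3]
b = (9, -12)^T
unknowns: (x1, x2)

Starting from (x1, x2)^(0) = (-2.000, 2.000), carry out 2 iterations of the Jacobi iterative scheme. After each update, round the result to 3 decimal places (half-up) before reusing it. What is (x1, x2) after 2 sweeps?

Iteration 1:
  x1 = (9 - (-4)·2.000) / (-7) = -2.429
  x2 = (-12 - (-1)·-2.000) / (3) = -4.667
Iteration 2:
  x1 = (9 - (-4)·-4.667) / (-7) = 1.381
  x2 = (-12 - (-1)·-2.429) / (3) = -4.810

(1.381, -4.810)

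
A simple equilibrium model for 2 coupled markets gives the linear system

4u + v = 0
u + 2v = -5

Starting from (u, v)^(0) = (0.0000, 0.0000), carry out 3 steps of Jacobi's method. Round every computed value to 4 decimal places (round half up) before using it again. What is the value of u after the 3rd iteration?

0.6250

Iteration 1:
  u = (0 - (1)·0.0000) / (4) = 0.0000
  v = (-5 - (1)·0.0000) / (2) = -2.5000
Iteration 2:
  u = (0 - (1)·-2.5000) / (4) = 0.6250
  v = (-5 - (1)·0.0000) / (2) = -2.5000
Iteration 3:
  u = (0 - (1)·-2.5000) / (4) = 0.6250
  v = (-5 - (1)·0.6250) / (2) = -2.8125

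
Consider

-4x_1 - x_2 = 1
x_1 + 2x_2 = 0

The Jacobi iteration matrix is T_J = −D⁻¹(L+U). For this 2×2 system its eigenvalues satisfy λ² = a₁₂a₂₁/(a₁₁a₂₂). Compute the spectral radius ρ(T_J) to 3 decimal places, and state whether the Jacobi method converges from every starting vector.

0.354

a₁₂a₂₁/(a₁₁a₂₂) = (-1)·(1) / ((-4)·(2)) = 0.125000
ρ = √|0.125000| = √0.125000 = 0.354
ρ < 1, so Jacobi converges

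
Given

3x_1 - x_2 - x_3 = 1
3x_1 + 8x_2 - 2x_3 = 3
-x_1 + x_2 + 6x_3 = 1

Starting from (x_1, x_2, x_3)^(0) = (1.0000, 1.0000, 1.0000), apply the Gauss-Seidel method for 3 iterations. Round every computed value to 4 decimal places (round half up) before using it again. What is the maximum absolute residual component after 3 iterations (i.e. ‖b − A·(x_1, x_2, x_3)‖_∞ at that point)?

Iteration 1:
  x_1 = (1 - (-1)·1.0000 - (-1)·1.0000) / (3) = 1.0000
  x_2 = (3 - (3)·1.0000 - (-2)·1.0000) / (8) = 0.2500
  x_3 = (1 - (-1)·1.0000 - (1)·0.2500) / (6) = 0.2917
Iteration 2:
  x_1 = (1 - (-1)·0.2500 - (-1)·0.2917) / (3) = 0.5139
  x_2 = (3 - (3)·0.5139 - (-2)·0.2917) / (8) = 0.2552
  x_3 = (1 - (-1)·0.5139 - (1)·0.2552) / (6) = 0.2098
Iteration 3:
  x_1 = (1 - (-1)·0.2552 - (-1)·0.2098) / (3) = 0.4883
  x_2 = (3 - (3)·0.4883 - (-2)·0.2098) / (8) = 0.2443
  x_3 = (1 - (-1)·0.4883 - (1)·0.2443) / (6) = 0.2073
Residual b − A·x = (-0.0133, -0.0047, 0.0002); ∞-norm = 0.0133

0.0133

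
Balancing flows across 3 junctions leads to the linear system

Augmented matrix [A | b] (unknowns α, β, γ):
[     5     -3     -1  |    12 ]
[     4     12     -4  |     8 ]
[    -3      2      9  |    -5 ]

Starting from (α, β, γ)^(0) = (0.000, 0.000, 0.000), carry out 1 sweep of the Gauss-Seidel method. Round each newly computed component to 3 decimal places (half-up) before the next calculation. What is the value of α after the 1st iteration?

Iteration 1:
  α = (12 - (-3)·0.000 - (-1)·0.000) / (5) = 2.400
  β = (8 - (4)·2.400 - (-4)·0.000) / (12) = -0.133
  γ = (-5 - (-3)·2.400 - (2)·-0.133) / (9) = 0.274

2.400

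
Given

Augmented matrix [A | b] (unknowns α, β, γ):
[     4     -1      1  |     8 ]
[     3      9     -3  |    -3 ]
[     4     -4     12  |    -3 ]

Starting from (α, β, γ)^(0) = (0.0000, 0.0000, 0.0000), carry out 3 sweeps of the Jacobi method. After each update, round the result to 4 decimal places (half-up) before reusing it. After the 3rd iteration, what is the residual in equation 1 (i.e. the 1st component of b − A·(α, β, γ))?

-0.0093

Iteration 1:
  α = (8 - (-1)·0.0000 - (1)·0.0000) / (4) = 2.0000
  β = (-3 - (3)·0.0000 - (-3)·0.0000) / (9) = -0.3333
  γ = (-3 - (4)·0.0000 - (-4)·0.0000) / (12) = -0.2500
Iteration 2:
  α = (8 - (-1)·-0.3333 - (1)·-0.2500) / (4) = 1.9792
  β = (-3 - (3)·2.0000 - (-3)·-0.2500) / (9) = -1.0833
  γ = (-3 - (4)·2.0000 - (-4)·-0.3333) / (12) = -1.0278
Iteration 3:
  α = (8 - (-1)·-1.0833 - (1)·-1.0278) / (4) = 1.9861
  β = (-3 - (3)·1.9792 - (-3)·-1.0278) / (9) = -1.3357
  γ = (-3 - (4)·1.9792 - (-4)·-1.0833) / (12) = -1.2708
Residual b − A·x = (-0.0093, -0.7494, -1.0376)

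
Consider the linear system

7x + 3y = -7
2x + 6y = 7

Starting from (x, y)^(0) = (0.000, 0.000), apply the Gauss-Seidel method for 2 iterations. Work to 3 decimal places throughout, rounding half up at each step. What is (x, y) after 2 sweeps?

Iteration 1:
  x = (-7 - (3)·0.000) / (7) = -1.000
  y = (7 - (2)·-1.000) / (6) = 1.500
Iteration 2:
  x = (-7 - (3)·1.500) / (7) = -1.643
  y = (7 - (2)·-1.643) / (6) = 1.714

(-1.643, 1.714)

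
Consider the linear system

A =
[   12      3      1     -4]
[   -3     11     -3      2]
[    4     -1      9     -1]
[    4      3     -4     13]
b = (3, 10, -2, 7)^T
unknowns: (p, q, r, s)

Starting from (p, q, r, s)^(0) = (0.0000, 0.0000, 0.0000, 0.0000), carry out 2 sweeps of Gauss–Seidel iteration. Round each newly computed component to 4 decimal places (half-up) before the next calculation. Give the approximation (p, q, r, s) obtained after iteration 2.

(0.0800, 0.8393, -0.1460, 0.2752)

Iteration 1:
  p = (3 - (3)·0.0000 - (1)·0.0000 - (-4)·0.0000) / (12) = 0.2500
  q = (10 - (-3)·0.2500 - (-3)·0.0000 - (2)·0.0000) / (11) = 0.9773
  r = (-2 - (4)·0.2500 - (-1)·0.9773 - (-1)·0.0000) / (9) = -0.2247
  s = (7 - (4)·0.2500 - (3)·0.9773 - (-4)·-0.2247) / (13) = 0.1669
Iteration 2:
  p = (3 - (3)·0.9773 - (1)·-0.2247 - (-4)·0.1669) / (12) = 0.0800
  q = (10 - (-3)·0.0800 - (-3)·-0.2247 - (2)·0.1669) / (11) = 0.8393
  r = (-2 - (4)·0.0800 - (-1)·0.8393 - (-1)·0.1669) / (9) = -0.1460
  s = (7 - (4)·0.0800 - (3)·0.8393 - (-4)·-0.1460) / (13) = 0.2752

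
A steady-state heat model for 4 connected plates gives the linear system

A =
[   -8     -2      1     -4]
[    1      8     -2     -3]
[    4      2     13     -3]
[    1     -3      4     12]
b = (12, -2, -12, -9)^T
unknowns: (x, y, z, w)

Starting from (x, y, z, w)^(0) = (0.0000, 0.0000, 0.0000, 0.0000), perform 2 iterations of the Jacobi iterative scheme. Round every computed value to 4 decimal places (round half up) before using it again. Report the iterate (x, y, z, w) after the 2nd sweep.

(-1.1779, -0.5745, -0.5962, -0.3798)

Iteration 1:
  x = (12 - (-2)·0.0000 - (1)·0.0000 - (-4)·0.0000) / (-8) = -1.5000
  y = (-2 - (1)·0.0000 - (-2)·0.0000 - (-3)·0.0000) / (8) = -0.2500
  z = (-12 - (4)·0.0000 - (2)·0.0000 - (-3)·0.0000) / (13) = -0.9231
  w = (-9 - (1)·0.0000 - (-3)·0.0000 - (4)·0.0000) / (12) = -0.7500
Iteration 2:
  x = (12 - (-2)·-0.2500 - (1)·-0.9231 - (-4)·-0.7500) / (-8) = -1.1779
  y = (-2 - (1)·-1.5000 - (-2)·-0.9231 - (-3)·-0.7500) / (8) = -0.5745
  z = (-12 - (4)·-1.5000 - (2)·-0.2500 - (-3)·-0.7500) / (13) = -0.5962
  w = (-9 - (1)·-1.5000 - (-3)·-0.2500 - (4)·-0.9231) / (12) = -0.3798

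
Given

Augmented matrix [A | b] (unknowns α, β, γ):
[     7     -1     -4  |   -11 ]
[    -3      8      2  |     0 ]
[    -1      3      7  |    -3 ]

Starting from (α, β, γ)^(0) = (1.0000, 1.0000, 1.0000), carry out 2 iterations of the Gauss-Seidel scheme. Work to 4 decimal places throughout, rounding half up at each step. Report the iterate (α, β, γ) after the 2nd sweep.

Iteration 1:
  α = (-11 - (-1)·1.0000 - (-4)·1.0000) / (7) = -0.8571
  β = (0 - (-3)·-0.8571 - (2)·1.0000) / (8) = -0.5714
  γ = (-3 - (-1)·-0.8571 - (3)·-0.5714) / (7) = -0.3061
Iteration 2:
  α = (-11 - (-1)·-0.5714 - (-4)·-0.3061) / (7) = -1.8280
  β = (0 - (-3)·-1.8280 - (2)·-0.3061) / (8) = -0.6090
  γ = (-3 - (-1)·-1.8280 - (3)·-0.6090) / (7) = -0.4287

(-1.8280, -0.6090, -0.4287)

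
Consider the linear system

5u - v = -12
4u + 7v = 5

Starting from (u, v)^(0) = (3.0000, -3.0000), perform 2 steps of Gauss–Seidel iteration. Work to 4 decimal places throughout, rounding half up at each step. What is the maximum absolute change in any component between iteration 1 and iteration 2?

1.0857

Iteration 1:
  u = (-12 - (-1)·-3.0000) / (5) = -3.0000
  v = (5 - (4)·-3.0000) / (7) = 2.4286
Iteration 2:
  u = (-12 - (-1)·2.4286) / (5) = -1.9143
  v = (5 - (4)·-1.9143) / (7) = 1.8082
Change: (1.0857, -0.6204) → max |·| = 1.0857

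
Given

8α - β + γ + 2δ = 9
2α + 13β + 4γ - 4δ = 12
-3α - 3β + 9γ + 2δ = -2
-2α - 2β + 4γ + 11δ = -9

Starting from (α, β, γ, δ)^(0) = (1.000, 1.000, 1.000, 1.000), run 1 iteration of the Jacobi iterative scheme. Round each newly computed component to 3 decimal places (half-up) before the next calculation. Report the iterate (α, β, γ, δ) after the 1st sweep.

Iteration 1:
  α = (9 - (-1)·1.000 - (1)·1.000 - (2)·1.000) / (8) = 0.875
  β = (12 - (2)·1.000 - (4)·1.000 - (-4)·1.000) / (13) = 0.769
  γ = (-2 - (-3)·1.000 - (-3)·1.000 - (2)·1.000) / (9) = 0.222
  δ = (-9 - (-2)·1.000 - (-2)·1.000 - (4)·1.000) / (11) = -0.818

(0.875, 0.769, 0.222, -0.818)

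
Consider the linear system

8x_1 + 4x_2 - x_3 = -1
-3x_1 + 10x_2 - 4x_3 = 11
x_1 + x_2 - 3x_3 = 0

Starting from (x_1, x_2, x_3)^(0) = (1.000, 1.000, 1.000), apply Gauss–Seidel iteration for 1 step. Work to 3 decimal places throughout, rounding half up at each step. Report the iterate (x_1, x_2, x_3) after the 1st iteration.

Iteration 1:
  x_1 = (-1 - (4)·1.000 - (-1)·1.000) / (8) = -0.500
  x_2 = (11 - (-3)·-0.500 - (-4)·1.000) / (10) = 1.350
  x_3 = (0 - (1)·-0.500 - (1)·1.350) / (-3) = 0.283

(-0.500, 1.350, 0.283)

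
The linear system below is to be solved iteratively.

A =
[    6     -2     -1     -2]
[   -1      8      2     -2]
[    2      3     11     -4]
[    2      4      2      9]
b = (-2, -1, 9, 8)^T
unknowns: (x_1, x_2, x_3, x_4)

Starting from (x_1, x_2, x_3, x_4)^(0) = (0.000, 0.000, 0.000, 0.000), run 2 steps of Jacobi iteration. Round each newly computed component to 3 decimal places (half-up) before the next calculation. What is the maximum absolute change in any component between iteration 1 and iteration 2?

0.418

Iteration 1:
  x_1 = (-2 - (-2)·0.000 - (-1)·0.000 - (-2)·0.000) / (6) = -0.333
  x_2 = (-1 - (-1)·0.000 - (2)·0.000 - (-2)·0.000) / (8) = -0.125
  x_3 = (9 - (2)·0.000 - (3)·0.000 - (-4)·0.000) / (11) = 0.818
  x_4 = (8 - (2)·0.000 - (4)·0.000 - (2)·0.000) / (9) = 0.889
Iteration 2:
  x_1 = (-2 - (-2)·-0.125 - (-1)·0.818 - (-2)·0.889) / (6) = 0.058
  x_2 = (-1 - (-1)·-0.333 - (2)·0.818 - (-2)·0.889) / (8) = -0.149
  x_3 = (9 - (2)·-0.333 - (3)·-0.125 - (-4)·0.889) / (11) = 1.236
  x_4 = (8 - (2)·-0.333 - (4)·-0.125 - (2)·0.818) / (9) = 0.837
Change: (0.391, -0.024, 0.418, -0.052) → max |·| = 0.418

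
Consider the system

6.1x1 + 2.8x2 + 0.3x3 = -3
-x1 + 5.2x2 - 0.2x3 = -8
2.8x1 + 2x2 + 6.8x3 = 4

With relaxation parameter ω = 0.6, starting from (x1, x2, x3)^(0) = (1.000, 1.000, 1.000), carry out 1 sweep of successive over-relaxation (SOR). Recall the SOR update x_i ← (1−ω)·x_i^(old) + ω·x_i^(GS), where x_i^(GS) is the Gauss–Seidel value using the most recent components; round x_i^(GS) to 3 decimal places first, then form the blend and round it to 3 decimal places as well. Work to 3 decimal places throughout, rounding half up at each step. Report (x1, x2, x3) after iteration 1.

(-0.200, -0.523, 0.894)

Iteration 1:
  x1: GS value = (-3 - (2.8)·1.000 - (0.3)·1.000) / (6.1) = -1.000;  x1 ← (1−ω)·1.000 + ω·-1.000 = -0.200
  x2: GS value = (-8 - (-1)·-0.200 - (-0.2)·1.000) / (5.2) = -1.538;  x2 ← (1−ω)·1.000 + ω·-1.538 = -0.523
  x3: GS value = (4 - (2.8)·-0.200 - (2)·-0.523) / (6.8) = 0.824;  x3 ← (1−ω)·1.000 + ω·0.824 = 0.894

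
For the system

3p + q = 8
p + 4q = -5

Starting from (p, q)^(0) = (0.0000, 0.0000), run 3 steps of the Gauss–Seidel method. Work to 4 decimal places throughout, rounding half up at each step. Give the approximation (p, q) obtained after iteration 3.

Iteration 1:
  p = (8 - (1)·0.0000) / (3) = 2.6667
  q = (-5 - (1)·2.6667) / (4) = -1.9167
Iteration 2:
  p = (8 - (1)·-1.9167) / (3) = 3.3056
  q = (-5 - (1)·3.3056) / (4) = -2.0764
Iteration 3:
  p = (8 - (1)·-2.0764) / (3) = 3.3588
  q = (-5 - (1)·3.3588) / (4) = -2.0897

(3.3588, -2.0897)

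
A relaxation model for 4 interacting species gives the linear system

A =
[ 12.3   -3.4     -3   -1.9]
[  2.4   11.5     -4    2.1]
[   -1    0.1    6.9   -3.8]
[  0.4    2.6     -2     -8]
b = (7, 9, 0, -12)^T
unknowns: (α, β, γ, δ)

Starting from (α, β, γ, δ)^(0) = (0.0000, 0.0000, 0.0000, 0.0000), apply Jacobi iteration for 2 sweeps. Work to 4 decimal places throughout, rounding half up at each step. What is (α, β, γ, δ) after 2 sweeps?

(1.0171, 0.3899, 0.8972, 1.7828)

Iteration 1:
  α = (7 - (-3.4)·0.0000 - (-3)·0.0000 - (-1.9)·0.0000) / (12.3) = 0.5691
  β = (9 - (2.4)·0.0000 - (-4)·0.0000 - (2.1)·0.0000) / (11.5) = 0.7826
  γ = (0 - (-1)·0.0000 - (0.1)·0.0000 - (-3.8)·0.0000) / (6.9) = 0.0000
  δ = (-12 - (0.4)·0.0000 - (2.6)·0.0000 - (-2)·0.0000) / (-8) = 1.5000
Iteration 2:
  α = (7 - (-3.4)·0.7826 - (-3)·0.0000 - (-1.9)·1.5000) / (12.3) = 1.0171
  β = (9 - (2.4)·0.5691 - (-4)·0.0000 - (2.1)·1.5000) / (11.5) = 0.3899
  γ = (0 - (-1)·0.5691 - (0.1)·0.7826 - (-3.8)·1.5000) / (6.9) = 0.8972
  δ = (-12 - (0.4)·0.5691 - (2.6)·0.7826 - (-2)·0.0000) / (-8) = 1.7828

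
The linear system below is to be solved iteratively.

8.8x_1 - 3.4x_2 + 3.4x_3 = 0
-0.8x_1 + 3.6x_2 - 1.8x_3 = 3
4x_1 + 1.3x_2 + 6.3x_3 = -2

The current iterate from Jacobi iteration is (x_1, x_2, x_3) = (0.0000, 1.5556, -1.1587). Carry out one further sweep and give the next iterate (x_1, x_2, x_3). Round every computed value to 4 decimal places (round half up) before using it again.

One sweep:
  x_1 = (0 - (-3.4)·1.5556 - (3.4)·-1.1587) / (8.8) = 1.0487
  x_2 = (3 - (-0.8)·0.0000 - (-1.8)·-1.1587) / (3.6) = 0.2540
  x_3 = (-2 - (4)·0.0000 - (1.3)·1.5556) / (6.3) = -0.6385

(1.0487, 0.2540, -0.6385)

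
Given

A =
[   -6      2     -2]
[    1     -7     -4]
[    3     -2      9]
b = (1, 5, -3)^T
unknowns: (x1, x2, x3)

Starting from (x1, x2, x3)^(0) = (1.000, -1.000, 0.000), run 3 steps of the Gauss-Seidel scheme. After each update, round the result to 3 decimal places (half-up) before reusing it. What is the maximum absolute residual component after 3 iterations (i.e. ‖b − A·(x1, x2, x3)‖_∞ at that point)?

Iteration 1:
  x1 = (1 - (2)·-1.000 - (-2)·0.000) / (-6) = -0.500
  x2 = (5 - (1)·-0.500 - (-4)·0.000) / (-7) = -0.786
  x3 = (-3 - (3)·-0.500 - (-2)·-0.786) / (9) = -0.341
Iteration 2:
  x1 = (1 - (2)·-0.786 - (-2)·-0.341) / (-6) = -0.315
  x2 = (5 - (1)·-0.315 - (-4)·-0.341) / (-7) = -0.564
  x3 = (-3 - (3)·-0.315 - (-2)·-0.564) / (9) = -0.354
Iteration 3:
  x1 = (1 - (2)·-0.564 - (-2)·-0.354) / (-6) = -0.237
  x2 = (5 - (1)·-0.237 - (-4)·-0.354) / (-7) = -0.546
  x3 = (-3 - (3)·-0.237 - (-2)·-0.546) / (9) = -0.376
Residual b − A·x = (-0.082, -0.089, 0.003); ∞-norm = 0.089

0.089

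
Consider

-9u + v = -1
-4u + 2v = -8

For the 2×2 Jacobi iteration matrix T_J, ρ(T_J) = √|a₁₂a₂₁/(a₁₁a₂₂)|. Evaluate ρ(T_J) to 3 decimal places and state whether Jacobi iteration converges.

a₁₂a₂₁/(a₁₁a₂₂) = (1)·(-4) / ((-9)·(2)) = 0.222222
ρ = √|0.222222| = √0.222222 = 0.471
ρ < 1, so Jacobi converges

0.471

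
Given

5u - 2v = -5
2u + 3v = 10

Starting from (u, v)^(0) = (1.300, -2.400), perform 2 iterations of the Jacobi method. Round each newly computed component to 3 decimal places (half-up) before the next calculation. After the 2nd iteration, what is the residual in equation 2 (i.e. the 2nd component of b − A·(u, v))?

Iteration 1:
  u = (-5 - (-2)·-2.400) / (5) = -1.960
  v = (10 - (2)·1.300) / (3) = 2.467
Iteration 2:
  u = (-5 - (-2)·2.467) / (5) = -0.013
  v = (10 - (2)·-1.960) / (3) = 4.640
Residual b − A·x = (4.345, -3.894)

-3.894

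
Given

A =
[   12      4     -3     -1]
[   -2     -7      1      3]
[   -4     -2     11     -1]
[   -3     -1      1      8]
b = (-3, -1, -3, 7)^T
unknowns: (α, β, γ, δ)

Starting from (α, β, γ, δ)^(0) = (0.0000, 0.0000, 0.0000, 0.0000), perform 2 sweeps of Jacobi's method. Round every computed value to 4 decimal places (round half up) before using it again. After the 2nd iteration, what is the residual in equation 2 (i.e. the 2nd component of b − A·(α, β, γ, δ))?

Iteration 1:
  α = (-3 - (4)·0.0000 - (-3)·0.0000 - (-1)·0.0000) / (12) = -0.2500
  β = (-1 - (-2)·0.0000 - (1)·0.0000 - (3)·0.0000) / (-7) = 0.1429
  γ = (-3 - (-4)·0.0000 - (-2)·0.0000 - (-1)·0.0000) / (11) = -0.2727
  δ = (7 - (-3)·0.0000 - (-1)·0.0000 - (1)·0.0000) / (8) = 0.8750
Iteration 2:
  α = (-3 - (4)·0.1429 - (-3)·-0.2727 - (-1)·0.8750) / (12) = -0.2929
  β = (-1 - (-2)·-0.2500 - (1)·-0.2727 - (3)·0.8750) / (-7) = 0.5503
  γ = (-3 - (-4)·-0.2500 - (-2)·0.1429 - (-1)·0.8750) / (11) = -0.2581
  δ = (7 - (-3)·-0.2500 - (-1)·0.1429 - (1)·-0.2727) / (8) = 0.8332
Residual b − A·x = (-1.6275, 0.0248, 0.6013, 0.2641)

0.0248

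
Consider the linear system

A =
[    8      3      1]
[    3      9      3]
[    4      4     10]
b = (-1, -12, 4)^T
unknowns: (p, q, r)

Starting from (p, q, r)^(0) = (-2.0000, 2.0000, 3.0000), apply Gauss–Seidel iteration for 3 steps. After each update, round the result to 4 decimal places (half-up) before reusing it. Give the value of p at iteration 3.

0.4999

Iteration 1:
  p = (-1 - (3)·2.0000 - (1)·3.0000) / (8) = -1.2500
  q = (-12 - (3)·-1.2500 - (3)·3.0000) / (9) = -1.9167
  r = (4 - (4)·-1.2500 - (4)·-1.9167) / (10) = 1.6667
Iteration 2:
  p = (-1 - (3)·-1.9167 - (1)·1.6667) / (8) = 0.3854
  q = (-12 - (3)·0.3854 - (3)·1.6667) / (9) = -2.0174
  r = (4 - (4)·0.3854 - (4)·-2.0174) / (10) = 1.0528
Iteration 3:
  p = (-1 - (3)·-2.0174 - (1)·1.0528) / (8) = 0.4999
  q = (-12 - (3)·0.4999 - (3)·1.0528) / (9) = -1.8509
  r = (4 - (4)·0.4999 - (4)·-1.8509) / (10) = 0.9404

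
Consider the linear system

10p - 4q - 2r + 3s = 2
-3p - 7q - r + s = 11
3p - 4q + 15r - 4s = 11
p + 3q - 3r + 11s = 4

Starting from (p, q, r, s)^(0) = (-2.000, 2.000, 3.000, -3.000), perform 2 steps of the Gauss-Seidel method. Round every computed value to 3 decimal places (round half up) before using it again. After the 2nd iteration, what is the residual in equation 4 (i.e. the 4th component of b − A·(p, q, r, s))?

0.000

Iteration 1:
  p = (2 - (-4)·2.000 - (-2)·3.000 - (3)·-3.000) / (10) = 2.500
  q = (11 - (-3)·2.500 - (-1)·3.000 - (1)·-3.000) / (-7) = -3.500
  r = (11 - (3)·2.500 - (-4)·-3.500 - (-4)·-3.000) / (15) = -1.500
  s = (4 - (1)·2.500 - (3)·-3.500 - (-3)·-1.500) / (11) = 0.682
Iteration 2:
  p = (2 - (-4)·-3.500 - (-2)·-1.500 - (3)·0.682) / (10) = -1.705
  q = (11 - (-3)·-1.705 - (-1)·-1.500 - (1)·0.682) / (-7) = -0.529
  r = (11 - (3)·-1.705 - (-4)·-0.529 - (-4)·0.682) / (15) = 1.115
  s = (4 - (1)·-1.705 - (3)·-0.529 - (-3)·1.115) / (11) = 0.967
Residual b − A·x = (16.263, 2.330, 1.142, 0.000)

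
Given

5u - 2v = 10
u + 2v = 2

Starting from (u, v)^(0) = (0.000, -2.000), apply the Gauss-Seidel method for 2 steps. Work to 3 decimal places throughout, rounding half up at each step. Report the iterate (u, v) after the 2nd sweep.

(2.160, -0.080)

Iteration 1:
  u = (10 - (-2)·-2.000) / (5) = 1.200
  v = (2 - (1)·1.200) / (2) = 0.400
Iteration 2:
  u = (10 - (-2)·0.400) / (5) = 2.160
  v = (2 - (1)·2.160) / (2) = -0.080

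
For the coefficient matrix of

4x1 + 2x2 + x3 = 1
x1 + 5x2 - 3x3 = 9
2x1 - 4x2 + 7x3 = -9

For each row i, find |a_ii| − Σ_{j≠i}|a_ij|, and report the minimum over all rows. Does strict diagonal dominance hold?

row 1: |4| − (2+1) = 1
row 2: |5| − (1+3) = 1
row 3: |7| − (2+4) = 1
minimum over rows = 1 → strictly diagonally dominant (convergence guaranteed)

1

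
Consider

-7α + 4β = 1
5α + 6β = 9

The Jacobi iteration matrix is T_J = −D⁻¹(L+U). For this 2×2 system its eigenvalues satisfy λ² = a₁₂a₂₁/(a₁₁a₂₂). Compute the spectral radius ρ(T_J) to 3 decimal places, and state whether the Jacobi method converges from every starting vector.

0.690

a₁₂a₂₁/(a₁₁a₂₂) = (4)·(5) / ((-7)·(6)) = -0.476190
ρ = √|-0.476190| = √0.476190 = 0.690
ρ < 1, so Jacobi converges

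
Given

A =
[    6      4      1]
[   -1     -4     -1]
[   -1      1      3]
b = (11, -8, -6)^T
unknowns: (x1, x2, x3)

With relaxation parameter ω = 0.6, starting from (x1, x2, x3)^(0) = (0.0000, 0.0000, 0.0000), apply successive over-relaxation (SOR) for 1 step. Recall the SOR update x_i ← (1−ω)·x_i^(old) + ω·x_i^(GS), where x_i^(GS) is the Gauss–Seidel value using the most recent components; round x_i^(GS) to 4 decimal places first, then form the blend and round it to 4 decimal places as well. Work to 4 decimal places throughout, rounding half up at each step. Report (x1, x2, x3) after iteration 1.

Iteration 1:
  x1: GS value = (11 - (4)·0.0000 - (1)·0.0000) / (6) = 1.8333;  x1 ← (1−ω)·0.0000 + ω·1.8333 = 1.1000
  x2: GS value = (-8 - (-1)·1.1000 - (-1)·0.0000) / (-4) = 1.7250;  x2 ← (1−ω)·0.0000 + ω·1.7250 = 1.0350
  x3: GS value = (-6 - (-1)·1.1000 - (1)·1.0350) / (3) = -1.9783;  x3 ← (1−ω)·0.0000 + ω·-1.9783 = -1.1870

(1.1000, 1.0350, -1.1870)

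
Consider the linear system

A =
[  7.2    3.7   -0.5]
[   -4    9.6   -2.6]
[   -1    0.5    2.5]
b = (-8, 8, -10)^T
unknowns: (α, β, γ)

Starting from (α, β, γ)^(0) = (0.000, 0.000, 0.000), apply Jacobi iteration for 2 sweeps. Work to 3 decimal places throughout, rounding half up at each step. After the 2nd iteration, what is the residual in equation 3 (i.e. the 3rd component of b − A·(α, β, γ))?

0.067

Iteration 1:
  α = (-8 - (3.7)·0.000 - (-0.5)·0.000) / (7.2) = -1.111
  β = (8 - (-4)·0.000 - (-2.6)·0.000) / (9.6) = 0.833
  γ = (-10 - (-1)·0.000 - (0.5)·0.000) / (2.5) = -4.000
Iteration 2:
  α = (-8 - (3.7)·0.833 - (-0.5)·-4.000) / (7.2) = -1.817
  β = (8 - (-4)·-1.111 - (-2.6)·-4.000) / (9.6) = -0.713
  γ = (-10 - (-1)·-1.111 - (0.5)·0.833) / (2.5) = -4.611
Residual b − A·x = (5.415, -4.412, 0.067)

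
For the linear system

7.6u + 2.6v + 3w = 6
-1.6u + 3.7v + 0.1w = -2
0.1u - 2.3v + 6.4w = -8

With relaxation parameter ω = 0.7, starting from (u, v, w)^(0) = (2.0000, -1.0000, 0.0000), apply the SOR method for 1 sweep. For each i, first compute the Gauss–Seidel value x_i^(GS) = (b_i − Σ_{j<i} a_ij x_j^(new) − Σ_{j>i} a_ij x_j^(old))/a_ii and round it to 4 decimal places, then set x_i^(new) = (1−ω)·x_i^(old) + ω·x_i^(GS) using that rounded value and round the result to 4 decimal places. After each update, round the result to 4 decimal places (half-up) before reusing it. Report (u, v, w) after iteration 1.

Iteration 1:
  u: GS value = (6 - (2.6)·-1.0000 - (3)·0.0000) / (7.6) = 1.1316;  u ← (1−ω)·2.0000 + ω·1.1316 = 1.3921
  v: GS value = (-2 - (-1.6)·1.3921 - (0.1)·0.0000) / (3.7) = 0.0614;  v ← (1−ω)·-1.0000 + ω·0.0614 = -0.2570
  w: GS value = (-8 - (0.1)·1.3921 - (-2.3)·-0.2570) / (6.4) = -1.3641;  w ← (1−ω)·0.0000 + ω·-1.3641 = -0.9549

(1.3921, -0.2570, -0.9549)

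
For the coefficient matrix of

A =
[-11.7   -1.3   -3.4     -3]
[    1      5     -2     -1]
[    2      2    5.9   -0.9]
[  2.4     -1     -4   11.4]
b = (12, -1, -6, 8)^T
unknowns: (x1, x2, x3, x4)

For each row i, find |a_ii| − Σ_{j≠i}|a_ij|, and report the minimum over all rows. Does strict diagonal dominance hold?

1

row 1: |-11.7| − (1.3+3.4+3) = 4
row 2: |5| − (1+2+1) = 1
row 3: |5.9| − (2+2+0.9) = 1
row 4: |11.4| − (2.4+1+4) = 4
minimum over rows = 1 → strictly diagonally dominant (convergence guaranteed)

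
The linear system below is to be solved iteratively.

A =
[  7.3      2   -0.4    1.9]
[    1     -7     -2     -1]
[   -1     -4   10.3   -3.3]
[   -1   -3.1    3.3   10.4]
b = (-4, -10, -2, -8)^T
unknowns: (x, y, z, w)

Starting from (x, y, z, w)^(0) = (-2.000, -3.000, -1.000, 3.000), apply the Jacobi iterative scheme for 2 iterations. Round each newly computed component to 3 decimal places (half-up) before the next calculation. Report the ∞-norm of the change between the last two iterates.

1.201

Iteration 1:
  x = (-4 - (2)·-3.000 - (-0.4)·-1.000 - (1.9)·3.000) / (7.3) = -0.562
  y = (-10 - (1)·-2.000 - (-2)·-1.000 - (-1)·3.000) / (-7) = 1.000
  z = (-2 - (-1)·-2.000 - (-4)·-3.000 - (-3.3)·3.000) / (10.3) = -0.592
  w = (-8 - (-1)·-2.000 - (-3.1)·-3.000 - (3.3)·-1.000) / (10.4) = -1.538
Iteration 2:
  x = (-4 - (2)·1.000 - (-0.4)·-0.592 - (1.9)·-1.538) / (7.3) = -0.454
  y = (-10 - (1)·-0.562 - (-2)·-0.592 - (-1)·-1.538) / (-7) = 1.737
  z = (-2 - (-1)·-0.562 - (-4)·1.000 - (-3.3)·-1.538) / (10.3) = -0.353
  w = (-8 - (-1)·-0.562 - (-3.1)·1.000 - (3.3)·-0.592) / (10.4) = -0.337
Change: (0.108, 0.737, 0.239, 1.201) → max |·| = 1.201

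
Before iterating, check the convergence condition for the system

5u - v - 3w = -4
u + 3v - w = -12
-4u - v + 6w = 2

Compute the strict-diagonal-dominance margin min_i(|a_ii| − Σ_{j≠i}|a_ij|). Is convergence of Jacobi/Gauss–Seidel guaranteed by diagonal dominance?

1

row 1: |5| − (1+3) = 1
row 2: |3| − (1+1) = 1
row 3: |6| − (4+1) = 1
minimum over rows = 1 → strictly diagonally dominant (convergence guaranteed)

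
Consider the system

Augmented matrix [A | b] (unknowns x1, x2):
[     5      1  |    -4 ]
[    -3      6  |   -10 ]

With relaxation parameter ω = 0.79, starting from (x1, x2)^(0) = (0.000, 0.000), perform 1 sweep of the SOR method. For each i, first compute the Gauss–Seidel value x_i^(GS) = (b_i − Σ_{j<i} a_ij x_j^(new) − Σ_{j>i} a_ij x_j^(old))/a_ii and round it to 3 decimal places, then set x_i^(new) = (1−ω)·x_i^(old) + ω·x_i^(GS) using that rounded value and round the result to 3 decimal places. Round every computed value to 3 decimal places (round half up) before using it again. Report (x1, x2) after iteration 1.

(-0.632, -1.567)

Iteration 1:
  x1: GS value = (-4 - (1)·0.000) / (5) = -0.800;  x1 ← (1−ω)·0.000 + ω·-0.800 = -0.632
  x2: GS value = (-10 - (-3)·-0.632) / (6) = -1.983;  x2 ← (1−ω)·0.000 + ω·-1.983 = -1.567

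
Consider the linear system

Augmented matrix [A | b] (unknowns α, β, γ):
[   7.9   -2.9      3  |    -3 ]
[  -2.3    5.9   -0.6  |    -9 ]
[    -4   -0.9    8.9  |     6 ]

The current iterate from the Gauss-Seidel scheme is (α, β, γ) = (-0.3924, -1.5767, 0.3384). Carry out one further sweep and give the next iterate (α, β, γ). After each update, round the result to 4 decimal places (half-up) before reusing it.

One sweep:
  α = (-3 - (-2.9)·-1.5767 - (3)·0.3384) / (7.9) = -1.0870
  β = (-9 - (-2.3)·-1.0870 - (-0.6)·0.3384) / (5.9) = -1.9148
  γ = (6 - (-4)·-1.0870 - (-0.9)·-1.9148) / (8.9) = -0.0080

(-1.0870, -1.9148, -0.0080)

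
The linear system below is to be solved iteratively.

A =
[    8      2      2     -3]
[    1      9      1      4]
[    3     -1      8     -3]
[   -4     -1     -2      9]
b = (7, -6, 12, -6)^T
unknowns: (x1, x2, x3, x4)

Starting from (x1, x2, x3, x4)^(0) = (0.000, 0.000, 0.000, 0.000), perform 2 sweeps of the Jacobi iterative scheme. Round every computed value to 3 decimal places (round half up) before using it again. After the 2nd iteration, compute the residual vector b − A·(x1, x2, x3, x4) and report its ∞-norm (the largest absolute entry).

Iteration 1:
  x1 = (7 - (2)·0.000 - (2)·0.000 - (-3)·0.000) / (8) = 0.875
  x2 = (-6 - (1)·0.000 - (1)·0.000 - (4)·0.000) / (9) = -0.667
  x3 = (12 - (3)·0.000 - (-1)·0.000 - (-3)·0.000) / (8) = 1.500
  x4 = (-6 - (-4)·0.000 - (-1)·0.000 - (-2)·0.000) / (9) = -0.667
Iteration 2:
  x1 = (7 - (2)·-0.667 - (2)·1.500 - (-3)·-0.667) / (8) = 0.417
  x2 = (-6 - (1)·0.875 - (1)·1.500 - (4)·-0.667) / (9) = -0.634
  x3 = (12 - (3)·0.875 - (-1)·-0.667 - (-3)·-0.667) / (8) = 0.838
  x4 = (-6 - (-4)·0.875 - (-1)·-0.667 - (-2)·1.500) / (9) = -0.019
Residual b − A·x = (3.199, -1.473, 3.354, -3.119); ∞-norm = 3.354

3.354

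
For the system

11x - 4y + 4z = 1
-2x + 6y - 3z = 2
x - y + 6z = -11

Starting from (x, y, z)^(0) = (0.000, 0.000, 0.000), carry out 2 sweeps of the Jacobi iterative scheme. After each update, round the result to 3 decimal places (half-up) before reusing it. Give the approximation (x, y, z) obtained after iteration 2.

(0.879, -0.553, -1.793)

Iteration 1:
  x = (1 - (-4)·0.000 - (4)·0.000) / (11) = 0.091
  y = (2 - (-2)·0.000 - (-3)·0.000) / (6) = 0.333
  z = (-11 - (1)·0.000 - (-1)·0.000) / (6) = -1.833
Iteration 2:
  x = (1 - (-4)·0.333 - (4)·-1.833) / (11) = 0.879
  y = (2 - (-2)·0.091 - (-3)·-1.833) / (6) = -0.553
  z = (-11 - (1)·0.091 - (-1)·0.333) / (6) = -1.793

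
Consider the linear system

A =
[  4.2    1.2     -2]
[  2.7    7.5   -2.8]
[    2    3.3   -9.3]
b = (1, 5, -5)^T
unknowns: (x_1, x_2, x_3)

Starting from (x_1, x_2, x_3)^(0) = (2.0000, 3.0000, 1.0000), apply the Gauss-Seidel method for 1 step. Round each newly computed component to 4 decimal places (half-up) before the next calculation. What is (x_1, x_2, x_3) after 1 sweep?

Iteration 1:
  x_1 = (1 - (1.2)·3.0000 - (-2)·1.0000) / (4.2) = -0.1429
  x_2 = (5 - (2.7)·-0.1429 - (-2.8)·1.0000) / (7.5) = 1.0914
  x_3 = (-5 - (2)·-0.1429 - (3.3)·1.0914) / (-9.3) = 0.8942

(-0.1429, 1.0914, 0.8942)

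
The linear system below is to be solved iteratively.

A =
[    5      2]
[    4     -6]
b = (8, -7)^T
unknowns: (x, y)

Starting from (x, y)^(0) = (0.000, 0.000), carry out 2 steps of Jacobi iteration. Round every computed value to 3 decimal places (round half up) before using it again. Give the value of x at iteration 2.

Iteration 1:
  x = (8 - (2)·0.000) / (5) = 1.600
  y = (-7 - (4)·0.000) / (-6) = 1.167
Iteration 2:
  x = (8 - (2)·1.167) / (5) = 1.133
  y = (-7 - (4)·1.600) / (-6) = 2.233

1.133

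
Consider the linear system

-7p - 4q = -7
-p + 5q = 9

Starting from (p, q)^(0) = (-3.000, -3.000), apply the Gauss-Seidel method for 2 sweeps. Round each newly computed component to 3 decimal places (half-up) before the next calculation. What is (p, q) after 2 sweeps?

Iteration 1:
  p = (-7 - (-4)·-3.000) / (-7) = 2.714
  q = (9 - (-1)·2.714) / (5) = 2.343
Iteration 2:
  p = (-7 - (-4)·2.343) / (-7) = -0.339
  q = (9 - (-1)·-0.339) / (5) = 1.732

(-0.339, 1.732)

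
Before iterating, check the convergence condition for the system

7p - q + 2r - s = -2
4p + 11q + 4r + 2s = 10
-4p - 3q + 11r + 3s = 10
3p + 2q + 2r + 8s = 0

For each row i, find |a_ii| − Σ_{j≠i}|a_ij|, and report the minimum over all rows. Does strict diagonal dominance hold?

1

row 1: |7| − (1+2+1) = 3
row 2: |11| − (4+4+2) = 1
row 3: |11| − (4+3+3) = 1
row 4: |8| − (3+2+2) = 1
minimum over rows = 1 → strictly diagonally dominant (convergence guaranteed)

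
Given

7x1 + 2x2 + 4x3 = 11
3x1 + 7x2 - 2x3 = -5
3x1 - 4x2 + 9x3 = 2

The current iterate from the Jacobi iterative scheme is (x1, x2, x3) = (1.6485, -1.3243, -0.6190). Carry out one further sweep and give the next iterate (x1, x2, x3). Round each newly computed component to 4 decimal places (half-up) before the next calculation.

(2.3035, -1.5976, -0.9159)

One sweep:
  x1 = (11 - (2)·-1.3243 - (4)·-0.6190) / (7) = 2.3035
  x2 = (-5 - (3)·1.6485 - (-2)·-0.6190) / (7) = -1.5976
  x3 = (2 - (3)·1.6485 - (-4)·-1.3243) / (9) = -0.9159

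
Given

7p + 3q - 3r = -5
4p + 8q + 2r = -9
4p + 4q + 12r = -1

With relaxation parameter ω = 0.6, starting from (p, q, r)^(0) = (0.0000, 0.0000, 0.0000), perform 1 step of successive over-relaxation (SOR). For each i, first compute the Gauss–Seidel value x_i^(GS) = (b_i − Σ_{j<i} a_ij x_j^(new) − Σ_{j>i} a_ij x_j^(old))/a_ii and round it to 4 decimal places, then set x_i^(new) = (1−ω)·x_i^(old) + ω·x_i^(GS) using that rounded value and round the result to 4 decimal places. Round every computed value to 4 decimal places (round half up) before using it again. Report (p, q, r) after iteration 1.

Iteration 1:
  p: GS value = (-5 - (3)·0.0000 - (-3)·0.0000) / (7) = -0.7143;  p ← (1−ω)·0.0000 + ω·-0.7143 = -0.4286
  q: GS value = (-9 - (4)·-0.4286 - (2)·0.0000) / (8) = -0.9107;  q ← (1−ω)·0.0000 + ω·-0.9107 = -0.5464
  r: GS value = (-1 - (4)·-0.4286 - (4)·-0.5464) / (12) = 0.2417;  r ← (1−ω)·0.0000 + ω·0.2417 = 0.1450

(-0.4286, -0.5464, 0.1450)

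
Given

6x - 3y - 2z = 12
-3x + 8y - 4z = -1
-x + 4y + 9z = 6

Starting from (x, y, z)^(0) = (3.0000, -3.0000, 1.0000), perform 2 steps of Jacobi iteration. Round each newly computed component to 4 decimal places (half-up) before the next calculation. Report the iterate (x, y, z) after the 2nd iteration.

Iteration 1:
  x = (12 - (-3)·-3.0000 - (-2)·1.0000) / (6) = 0.8333
  y = (-1 - (-3)·3.0000 - (-4)·1.0000) / (8) = 1.5000
  z = (6 - (-1)·3.0000 - (4)·-3.0000) / (9) = 2.3333
Iteration 2:
  x = (12 - (-3)·1.5000 - (-2)·2.3333) / (6) = 3.5278
  y = (-1 - (-3)·0.8333 - (-4)·2.3333) / (8) = 1.3541
  z = (6 - (-1)·0.8333 - (4)·1.5000) / (9) = 0.0926

(3.5278, 1.3541, 0.0926)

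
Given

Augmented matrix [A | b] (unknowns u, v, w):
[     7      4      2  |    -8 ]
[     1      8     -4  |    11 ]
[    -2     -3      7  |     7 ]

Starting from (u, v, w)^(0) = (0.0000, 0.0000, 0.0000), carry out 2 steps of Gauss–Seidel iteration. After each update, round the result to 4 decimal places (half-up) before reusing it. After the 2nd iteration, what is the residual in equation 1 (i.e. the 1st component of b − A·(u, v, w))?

Iteration 1:
  u = (-8 - (4)·0.0000 - (2)·0.0000) / (7) = -1.1429
  v = (11 - (1)·-1.1429 - (-4)·0.0000) / (8) = 1.5179
  w = (7 - (-2)·-1.1429 - (-3)·1.5179) / (7) = 1.3240
Iteration 2:
  u = (-8 - (4)·1.5179 - (2)·1.3240) / (7) = -2.3885
  v = (11 - (1)·-2.3885 - (-4)·1.3240) / (8) = 2.3356
  w = (7 - (-2)·-2.3885 - (-3)·2.3356) / (7) = 1.3185
Residual b − A·x = (-3.2599, -0.0223, 0.0003)

-3.2599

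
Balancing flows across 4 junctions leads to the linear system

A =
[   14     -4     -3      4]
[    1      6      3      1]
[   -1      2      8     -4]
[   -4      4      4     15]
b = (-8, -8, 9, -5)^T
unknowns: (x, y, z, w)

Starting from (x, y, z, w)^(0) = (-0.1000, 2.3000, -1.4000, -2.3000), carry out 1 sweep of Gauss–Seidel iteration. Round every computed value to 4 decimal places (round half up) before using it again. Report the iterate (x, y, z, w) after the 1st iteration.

Iteration 1:
  x = (-8 - (-4)·2.3000 - (-3)·-1.4000 - (4)·-2.3000) / (14) = 0.4429
  y = (-8 - (1)·0.4429 - (3)·-1.4000 - (1)·-2.3000) / (6) = -0.3238
  z = (9 - (-1)·0.4429 - (2)·-0.3238 - (-4)·-2.3000) / (8) = 0.1113
  w = (-5 - (-4)·0.4429 - (4)·-0.3238 - (4)·0.1113) / (15) = -0.1586

(0.4429, -0.3238, 0.1113, -0.1586)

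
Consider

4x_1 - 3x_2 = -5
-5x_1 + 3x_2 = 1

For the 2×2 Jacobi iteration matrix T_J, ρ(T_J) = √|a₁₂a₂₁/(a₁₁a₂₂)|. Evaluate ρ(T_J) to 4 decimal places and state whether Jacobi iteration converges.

1.1180

a₁₂a₂₁/(a₁₁a₂₂) = (-3)·(-5) / ((4)·(3)) = 1.250000
ρ = √|1.250000| = √1.250000 = 1.1180
ρ > 1, so Jacobi diverges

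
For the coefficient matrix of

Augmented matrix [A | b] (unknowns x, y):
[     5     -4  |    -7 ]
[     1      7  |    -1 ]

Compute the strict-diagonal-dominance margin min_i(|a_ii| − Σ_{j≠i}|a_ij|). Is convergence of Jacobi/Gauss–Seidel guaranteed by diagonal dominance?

1

row 1: |5| − (4) = 1
row 2: |7| − (1) = 6
minimum over rows = 1 → strictly diagonally dominant (convergence guaranteed)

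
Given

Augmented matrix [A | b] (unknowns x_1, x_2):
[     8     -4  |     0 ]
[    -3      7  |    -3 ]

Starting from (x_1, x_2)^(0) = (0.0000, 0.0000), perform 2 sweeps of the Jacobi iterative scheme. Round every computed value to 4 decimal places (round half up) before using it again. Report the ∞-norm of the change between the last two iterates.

0.2143

Iteration 1:
  x_1 = (0 - (-4)·0.0000) / (8) = 0.0000
  x_2 = (-3 - (-3)·0.0000) / (7) = -0.4286
Iteration 2:
  x_1 = (0 - (-4)·-0.4286) / (8) = -0.2143
  x_2 = (-3 - (-3)·0.0000) / (7) = -0.4286
Change: (-0.2143, 0.0000) → max |·| = 0.2143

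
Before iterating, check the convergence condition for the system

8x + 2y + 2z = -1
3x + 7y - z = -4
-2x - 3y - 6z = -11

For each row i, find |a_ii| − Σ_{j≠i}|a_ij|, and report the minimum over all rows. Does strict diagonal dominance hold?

1

row 1: |8| − (2+2) = 4
row 2: |7| − (3+1) = 3
row 3: |-6| − (2+3) = 1
minimum over rows = 1 → strictly diagonally dominant (convergence guaranteed)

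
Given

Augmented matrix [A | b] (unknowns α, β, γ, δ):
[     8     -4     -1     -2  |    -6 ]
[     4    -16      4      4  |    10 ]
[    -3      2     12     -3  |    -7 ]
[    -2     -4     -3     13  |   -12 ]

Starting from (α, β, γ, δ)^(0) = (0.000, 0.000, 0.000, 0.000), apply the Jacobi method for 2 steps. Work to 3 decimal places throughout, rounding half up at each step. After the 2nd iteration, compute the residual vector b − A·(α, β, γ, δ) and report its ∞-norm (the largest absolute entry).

5.488

Iteration 1:
  α = (-6 - (-4)·0.000 - (-1)·0.000 - (-2)·0.000) / (8) = -0.750
  β = (10 - (4)·0.000 - (4)·0.000 - (4)·0.000) / (-16) = -0.625
  γ = (-7 - (-3)·0.000 - (2)·0.000 - (-3)·0.000) / (12) = -0.583
  δ = (-12 - (-2)·0.000 - (-4)·0.000 - (-3)·0.000) / (13) = -0.923
Iteration 2:
  α = (-6 - (-4)·-0.625 - (-1)·-0.583 - (-2)·-0.923) / (8) = -1.366
  β = (10 - (4)·-0.750 - (4)·-0.583 - (4)·-0.923) / (-16) = -1.189
  γ = (-7 - (-3)·-0.750 - (2)·-0.625 - (-3)·-0.923) / (12) = -0.897
  δ = (-12 - (-2)·-0.750 - (-4)·-0.625 - (-3)·-0.583) / (13) = -1.365
Residual b − A·x = (-3.455, 5.488, -2.051, -4.434); ∞-norm = 5.488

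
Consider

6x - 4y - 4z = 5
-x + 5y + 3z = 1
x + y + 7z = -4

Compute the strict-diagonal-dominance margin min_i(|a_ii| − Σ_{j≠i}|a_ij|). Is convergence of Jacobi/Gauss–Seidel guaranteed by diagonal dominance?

-2

row 1: |6| − (4+4) = -2
row 2: |5| − (1+3) = 1
row 3: |7| − (1+1) = 5
minimum over rows = -2 → not strictly diagonally dominant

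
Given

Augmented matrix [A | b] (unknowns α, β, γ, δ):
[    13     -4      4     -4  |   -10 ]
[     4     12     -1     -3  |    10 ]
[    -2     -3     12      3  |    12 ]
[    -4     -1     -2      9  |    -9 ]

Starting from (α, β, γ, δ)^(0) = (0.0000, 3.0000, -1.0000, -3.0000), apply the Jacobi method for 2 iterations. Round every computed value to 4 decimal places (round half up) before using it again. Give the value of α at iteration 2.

-1.8120

Iteration 1:
  α = (-10 - (-4)·3.0000 - (4)·-1.0000 - (-4)·-3.0000) / (13) = -0.4615
  β = (10 - (4)·0.0000 - (-1)·-1.0000 - (-3)·-3.0000) / (12) = 0.0000
  γ = (12 - (-2)·0.0000 - (-3)·3.0000 - (3)·-3.0000) / (12) = 2.5000
  δ = (-9 - (-4)·0.0000 - (-1)·3.0000 - (-2)·-1.0000) / (9) = -0.8889
Iteration 2:
  α = (-10 - (-4)·0.0000 - (4)·2.5000 - (-4)·-0.8889) / (13) = -1.8120
  β = (10 - (4)·-0.4615 - (-1)·2.5000 - (-3)·-0.8889) / (12) = 0.9733
  γ = (12 - (-2)·-0.4615 - (-3)·0.0000 - (3)·-0.8889) / (12) = 1.1453
  δ = (-9 - (-4)·-0.4615 - (-1)·0.0000 - (-2)·2.5000) / (9) = -0.6496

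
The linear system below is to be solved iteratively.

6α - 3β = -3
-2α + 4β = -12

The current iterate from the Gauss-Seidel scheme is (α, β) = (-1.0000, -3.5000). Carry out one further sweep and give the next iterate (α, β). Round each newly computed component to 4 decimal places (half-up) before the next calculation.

(-2.2500, -4.1250)

One sweep:
  α = (-3 - (-3)·-3.5000) / (6) = -2.2500
  β = (-12 - (-2)·-2.2500) / (4) = -4.1250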